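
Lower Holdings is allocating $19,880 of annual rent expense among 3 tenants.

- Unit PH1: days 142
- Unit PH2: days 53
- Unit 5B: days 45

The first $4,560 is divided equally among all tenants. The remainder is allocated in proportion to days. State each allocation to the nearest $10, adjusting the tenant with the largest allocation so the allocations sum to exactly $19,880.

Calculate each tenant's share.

Unit PH1: $10,590 · Unit PH2: $4,900 · Unit 5B: $4,390

Equal tier: $4,560 ÷ 3 = $1,520 apiece.
Remainder $15,320 by days (total 240): Unit PH1 9,064.33 → $9,060; Unit PH2 3,383.17 → $3,380; Unit 5B 2,872.50 → $2,870.
Rounding difference +$10 on remainder applied to Unit PH1.
Totals: Unit PH1 $1,520 + $9,070 = $10,590; Unit PH2 $1,520 + $3,380 = $4,900; Unit 5B $1,520 + $2,870 = $4,390.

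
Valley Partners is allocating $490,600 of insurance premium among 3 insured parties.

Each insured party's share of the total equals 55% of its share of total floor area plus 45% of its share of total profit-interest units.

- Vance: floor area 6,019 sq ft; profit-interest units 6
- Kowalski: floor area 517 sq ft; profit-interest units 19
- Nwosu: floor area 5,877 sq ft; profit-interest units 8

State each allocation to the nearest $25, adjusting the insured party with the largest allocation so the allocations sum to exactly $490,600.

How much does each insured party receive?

Vance: $170,975 | Kowalski: $138,350 | Nwosu: $181,275

Floor area total 12,413; profit-interest units total 33.
Combined weights (55% floor area + 45% profit-interest units): Vance 0.3485; Kowalski 0.2820; Nwosu 0.3695.
Raw shares: Vance 170,979.18; Kowalski 138,348.39; Nwosu 181,272.43.
At nearest $25: Vance $170,975; Kowalski $138,350; Nwosu $181,275. Sum = $490,600.
Rounded total matches; no reconciliation needed.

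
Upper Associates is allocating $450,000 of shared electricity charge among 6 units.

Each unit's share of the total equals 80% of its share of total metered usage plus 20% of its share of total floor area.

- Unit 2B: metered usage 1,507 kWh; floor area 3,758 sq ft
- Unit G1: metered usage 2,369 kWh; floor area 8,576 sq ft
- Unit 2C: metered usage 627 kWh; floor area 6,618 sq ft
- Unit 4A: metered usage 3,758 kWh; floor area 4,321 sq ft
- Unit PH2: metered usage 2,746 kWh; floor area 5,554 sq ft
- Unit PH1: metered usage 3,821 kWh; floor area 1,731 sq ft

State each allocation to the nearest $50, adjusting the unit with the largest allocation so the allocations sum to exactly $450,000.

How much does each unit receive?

Totals — metered usage 14,828, floor area 30,558.
Composite weights (80% metered usage + 20% floor area): Unit 2B 0.1059; Unit G1 0.1839; Unit 2C 0.0771; Unit 4A 0.2310; Unit PH2 0.1845; Unit PH1 0.2175.
Proportional shares: Unit 2B 47,655.67; Unit G1 82,773.71; Unit 2C 34,714.01; Unit 4A 103,964.49; Unit PH2 83,026.21; Unit PH1 97,865.91.
After rounding ($50): Unit 2B $47,650; Unit G1 $82,750; Unit 2C $34,700; Unit 4A $103,950; Unit PH2 $83,050; Unit PH1 $97,850. Sum = $449,950.
Difference $450,000 − $449,950 = +$50 applied to largest allocation (Unit 4A): Unit 4A becomes $104,000.

Unit 2B: $47,650 | Unit G1: $82,750 | Unit 2C: $34,700 | Unit 4A: $104,000 | Unit PH2: $83,050 | Unit PH1: $97,850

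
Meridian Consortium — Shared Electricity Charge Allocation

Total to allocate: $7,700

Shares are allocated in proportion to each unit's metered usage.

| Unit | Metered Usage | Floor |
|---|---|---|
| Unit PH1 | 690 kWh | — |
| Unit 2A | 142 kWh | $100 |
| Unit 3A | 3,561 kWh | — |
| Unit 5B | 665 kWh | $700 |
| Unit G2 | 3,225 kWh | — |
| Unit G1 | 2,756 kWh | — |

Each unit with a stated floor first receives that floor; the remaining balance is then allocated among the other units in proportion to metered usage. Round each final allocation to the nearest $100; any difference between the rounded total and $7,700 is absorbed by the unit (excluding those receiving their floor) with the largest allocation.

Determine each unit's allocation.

Guaranteed amounts: Unit 2A $100; Unit 5B $700. Balance $6,900.
Balance split over remaining metered usage 10,232: Unit PH1 465.30 → $500; Unit 3A 2,401.38 → $2,400; Unit G2 2,174.79 → $2,200; Unit G1 1,858.52 → $1,900.
Rounding difference −$100 applied to Unit 3A → $2,300.

Unit PH1: $500; Unit 2A: $100; Unit 3A: $2,300; Unit 5B: $700; Unit G2: $2,200; Unit G1: $1,900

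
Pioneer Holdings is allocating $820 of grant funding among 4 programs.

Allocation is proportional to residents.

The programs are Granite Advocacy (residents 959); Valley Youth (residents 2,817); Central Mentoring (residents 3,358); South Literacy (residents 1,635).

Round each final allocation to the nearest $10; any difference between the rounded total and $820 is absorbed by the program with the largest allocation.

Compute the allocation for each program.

Total residents = 8,769.
Proportional shares: Granite Advocacy 959/8,769 × $820 = 89.68; Valley Youth 2,817/8,769 × $820 = 263.42; Central Mentoring 3,358/8,769 × $820 = 314.01; South Literacy 1,635/8,769 × $820 = 152.89.
At nearest $10: Granite Advocacy $90; Valley Youth $260; Central Mentoring $310; South Literacy $150. Sum = $810.
Difference $820 − $810 = +$10 applied to largest allocation (Central Mentoring): Central Mentoring becomes $320.

Granite Advocacy: $90; Valley Youth: $260; Central Mentoring: $320; South Literacy: $150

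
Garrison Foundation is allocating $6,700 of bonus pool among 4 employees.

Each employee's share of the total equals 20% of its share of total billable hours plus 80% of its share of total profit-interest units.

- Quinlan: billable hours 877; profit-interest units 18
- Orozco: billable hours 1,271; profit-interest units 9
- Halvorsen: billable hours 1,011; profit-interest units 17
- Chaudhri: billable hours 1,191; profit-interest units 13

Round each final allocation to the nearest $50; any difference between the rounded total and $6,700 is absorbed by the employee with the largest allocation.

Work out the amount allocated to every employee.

Quinlan: $1,950 | Orozco: $1,250 | Halvorsen: $1,900 | Chaudhri: $1,600

Billable hours total 4,350; profit-interest units total 57.
Composite weights (20% billable hours + 80% profit-interest units): Quinlan 0.2930; Orozco 0.1848; Halvorsen 0.2851; Chaudhri 0.2372.
Pro-rata amounts: Quinlan 1,962.79; Orozco 1,237.84; Halvorsen 1,910.03; Chaudhri 1,589.34.
Rounded to nearest $50: Quinlan $1,950; Orozco $1,250; Halvorsen $1,900; Chaudhri $1,600. Sum = $6,700.
Rounded total matches; no reconciliation needed.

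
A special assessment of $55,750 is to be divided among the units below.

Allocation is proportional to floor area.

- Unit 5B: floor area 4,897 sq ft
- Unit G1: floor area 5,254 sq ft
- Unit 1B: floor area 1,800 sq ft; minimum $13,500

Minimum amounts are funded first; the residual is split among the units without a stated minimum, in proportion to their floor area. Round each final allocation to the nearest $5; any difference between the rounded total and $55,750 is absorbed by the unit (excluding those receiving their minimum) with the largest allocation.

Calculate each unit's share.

Unit 5B: $20,380; Unit G1: $21,870; Unit 1B: $13,500

Minimums first: Unit 1B $13,500. Remaining pool $42,250.
Remaining pool split over remaining floor area 10,151: Unit 5B 20,382.06 → $20,380; Unit G1 21,867.94 → $21,870.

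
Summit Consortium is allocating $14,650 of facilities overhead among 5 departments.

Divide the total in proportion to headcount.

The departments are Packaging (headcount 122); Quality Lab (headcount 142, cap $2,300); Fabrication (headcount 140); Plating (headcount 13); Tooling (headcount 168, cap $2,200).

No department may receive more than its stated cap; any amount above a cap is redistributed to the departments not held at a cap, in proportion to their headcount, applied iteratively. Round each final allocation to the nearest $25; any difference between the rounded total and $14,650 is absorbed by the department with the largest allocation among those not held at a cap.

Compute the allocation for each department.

Packaging: $4,500 · Quality Lab: $2,300 · Fabrication: $5,175 · Plating: $475 · Tooling: $2,200

Total headcount = 585.
Pro-rata shares before constraints: Packaging 3,055.21; Quality Lab 3,556.07; Fabrication 3,505.98; Plating 325.56; Tooling 4,207.18.
Held at cap: Quality Lab ($2,300), Tooling ($2,200); remaining pool $10,150 reallocated over remaining headcount 275.
Remaining shares: Packaging 4,502.91 → $4,500; Fabrication 5,167.27 → $5,175; Plating 479.82 → $475.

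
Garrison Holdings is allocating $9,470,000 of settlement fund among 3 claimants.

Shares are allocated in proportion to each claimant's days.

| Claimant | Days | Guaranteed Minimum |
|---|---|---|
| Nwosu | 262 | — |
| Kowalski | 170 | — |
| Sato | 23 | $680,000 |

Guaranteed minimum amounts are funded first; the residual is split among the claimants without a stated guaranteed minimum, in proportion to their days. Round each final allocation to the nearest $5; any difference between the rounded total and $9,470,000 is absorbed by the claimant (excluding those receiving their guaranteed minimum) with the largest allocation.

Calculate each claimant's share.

Nwosu: $5,330,970; Kowalski: $3,459,030; Sato: $680,000

Guaranteed amounts: Sato $680,000. Remaining pool $8,790,000.
Remaining pool split over remaining days 432: Nwosu 5,330,972.22 → $5,330,970; Kowalski 3,459,027.78 → $3,459,030.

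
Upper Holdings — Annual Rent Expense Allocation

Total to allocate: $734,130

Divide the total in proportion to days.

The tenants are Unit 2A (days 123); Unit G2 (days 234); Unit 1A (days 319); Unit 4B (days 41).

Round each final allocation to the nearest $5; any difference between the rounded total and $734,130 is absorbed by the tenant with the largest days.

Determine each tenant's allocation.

Sum of days: 123 + 234 + 319 + 41 = 717.
Unrounded shares: Unit 2A 125,938.62; Unit G2 239,590.54; Unit 1A 326,621.30; Unit 4B 41,979.54.
At nearest $5: Unit 2A $125,940; Unit G2 $239,590; Unit 1A $326,620; Unit 4B $41,980. Sum = $734,130.
Rounded total matches; no reconciliation needed.

Unit 2A: $125,940; Unit G2: $239,590; Unit 1A: $326,620; Unit 4B: $41,980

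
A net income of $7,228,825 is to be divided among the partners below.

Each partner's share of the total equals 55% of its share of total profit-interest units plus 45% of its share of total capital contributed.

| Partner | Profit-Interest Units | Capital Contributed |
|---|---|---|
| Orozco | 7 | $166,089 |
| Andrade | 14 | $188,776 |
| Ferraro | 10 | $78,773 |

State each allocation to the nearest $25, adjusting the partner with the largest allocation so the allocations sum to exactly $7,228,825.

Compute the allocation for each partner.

Totals — profit-interest units 31, capital contributed 433,638.
Composite weights (55% profit-interest units + 45% capital contributed): Orozco 0.2965; Andrade 0.4443; Ferraro 0.2592.
Unrounded shares: Orozco 2,143,703.77; Andrade 3,211,665.60; Ferraro 1,873,455.63.
Rounded to nearest $25: Orozco $2,143,700; Andrade $3,211,675; Ferraro $1,873,450. Sum = $7,228,825.
Rounded total matches; no reconciliation needed.

Orozco: $2,143,700 · Andrade: $3,211,675 · Ferraro: $1,873,450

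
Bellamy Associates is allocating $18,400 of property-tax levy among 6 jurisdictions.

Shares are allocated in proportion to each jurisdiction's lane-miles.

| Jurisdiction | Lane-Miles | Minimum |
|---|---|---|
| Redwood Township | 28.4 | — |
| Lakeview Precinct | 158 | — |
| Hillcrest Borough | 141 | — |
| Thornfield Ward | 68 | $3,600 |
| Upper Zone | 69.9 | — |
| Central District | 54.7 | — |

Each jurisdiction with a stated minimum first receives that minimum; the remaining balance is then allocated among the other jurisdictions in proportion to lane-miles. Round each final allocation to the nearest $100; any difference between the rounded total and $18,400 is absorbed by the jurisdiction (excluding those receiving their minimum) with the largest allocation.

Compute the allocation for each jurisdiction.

Guaranteed amounts: Thornfield Ward $3,600. Remaining pool $14,800.
Remaining pool split over remaining lane-miles 452: Redwood Township 929.91 → $900; Lakeview Precinct 5,173.45 → $5,200; Hillcrest Borough 4,616.81 → $4,600; Upper Zone 2,288.76 → $2,300; Central District 1,791.06 → $1,800.

Redwood Township: $900 | Lakeview Precinct: $5,200 | Hillcrest Borough: $4,600 | Thornfield Ward: $3,600 | Upper Zone: $2,300 | Central District: $1,800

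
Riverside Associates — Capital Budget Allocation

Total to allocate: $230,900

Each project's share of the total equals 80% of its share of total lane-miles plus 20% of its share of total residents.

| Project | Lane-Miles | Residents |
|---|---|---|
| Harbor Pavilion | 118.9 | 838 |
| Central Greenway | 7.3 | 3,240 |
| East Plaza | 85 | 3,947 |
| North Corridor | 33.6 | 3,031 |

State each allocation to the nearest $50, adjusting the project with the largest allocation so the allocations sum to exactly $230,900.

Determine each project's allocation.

Lane-miles total 244.8; residents total 11,056.
Composite weights (80% lane-miles + 20% residents): Harbor Pavilion 0.4037; Central Greenway 0.0825; East Plaza 0.3492; North Corridor 0.1646.
Unrounded shares: Harbor Pavilion 93,219.24; Central Greenway 19,041.61; East Plaza 80,625.18; North Corridor 38,013.96.
After rounding ($50): Harbor Pavilion $93,200; Central Greenway $19,050; East Plaza $80,650; North Corridor $38,000. Sum = $230,900.
Sum already equals the total — no adjustment.

Harbor Pavilion: $93,200 | Central Greenway: $19,050 | East Plaza: $80,650 | North Corridor: $38,000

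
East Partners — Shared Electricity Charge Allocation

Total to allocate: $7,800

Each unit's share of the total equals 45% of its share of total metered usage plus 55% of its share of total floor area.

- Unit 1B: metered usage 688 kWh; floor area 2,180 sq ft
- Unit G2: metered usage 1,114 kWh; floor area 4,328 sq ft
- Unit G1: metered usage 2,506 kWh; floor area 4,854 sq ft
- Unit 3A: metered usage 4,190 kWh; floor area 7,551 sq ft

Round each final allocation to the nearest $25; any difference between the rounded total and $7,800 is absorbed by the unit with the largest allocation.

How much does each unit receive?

Unit 1B: $775; Unit G2: $1,450; Unit G1: $2,125; Unit 3A: $3,450

Totals — metered usage 8,498, floor area 18,913.
Composite weights (45% metered usage + 55% floor area): Unit 1B 0.0998; Unit G2 0.1849; Unit G1 0.2739; Unit 3A 0.4415.
Unrounded shares: Unit 1B 778.66; Unit G2 1,441.84; Unit G1 2,136.10; Unit 3A 3,443.41.
At nearest $25: Unit 1B $775; Unit G2 $1,450; Unit G1 $2,125; Unit 3A $3,450. Sum = $7,800.
Rounded total matches; no reconciliation needed.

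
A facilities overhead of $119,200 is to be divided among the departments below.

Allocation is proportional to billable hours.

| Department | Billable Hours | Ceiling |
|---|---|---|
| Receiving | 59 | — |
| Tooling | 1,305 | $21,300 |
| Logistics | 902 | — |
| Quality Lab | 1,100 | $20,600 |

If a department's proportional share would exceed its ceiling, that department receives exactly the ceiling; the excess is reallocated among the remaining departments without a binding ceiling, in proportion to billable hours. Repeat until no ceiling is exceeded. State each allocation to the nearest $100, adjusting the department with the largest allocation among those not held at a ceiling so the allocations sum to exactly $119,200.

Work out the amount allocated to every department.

Total billable hours = 3,366.
Proportional shares (ignoring caps): Receiving 2,089.36; Tooling 46,213.90; Logistics 31,942.48; Quality Lab 38,954.25.
Cap binds for Tooling ($21,300), Quality Lab ($20,600); residual $77,300 reallocated over remaining billable hours 961.
Remaining shares: Receiving 4,745.79 → $4,700; Logistics 72,554.21 → $72,600.

Receiving: $4,700 · Tooling: $21,300 · Logistics: $72,600 · Quality Lab: $20,600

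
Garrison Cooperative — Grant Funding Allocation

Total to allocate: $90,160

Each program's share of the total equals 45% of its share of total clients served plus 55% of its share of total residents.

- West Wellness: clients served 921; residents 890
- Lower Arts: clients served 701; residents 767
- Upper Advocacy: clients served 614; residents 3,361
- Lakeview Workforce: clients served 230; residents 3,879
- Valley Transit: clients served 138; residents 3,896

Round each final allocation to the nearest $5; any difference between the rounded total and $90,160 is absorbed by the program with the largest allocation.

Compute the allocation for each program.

West Wellness: $17,800; Lower Arts: $13,895; Upper Advocacy: $22,595; Lakeview Workforce: $18,620; Valley Transit: $17,250

Clients served total 2,604; residents total 12,793.
Composite weights (45% clients served + 55% residents): West Wellness 0.1974; Lower Arts 0.1541; Upper Advocacy 0.2506; Lakeview Workforce 0.2065; Valley Transit 0.1913.
Proportional shares: West Wellness 17,799.58; Lower Arts 13,895.06; Upper Advocacy 22,594.36; Lakeview Workforce 18,619.26; Valley Transit 17,251.74.
Rounded to nearest $5: West Wellness $17,800; Lower Arts $13,895; Upper Advocacy $22,595; Lakeview Workforce $18,620; Valley Transit $17,250. Sum = $90,160.
Rounded total matches; no reconciliation needed.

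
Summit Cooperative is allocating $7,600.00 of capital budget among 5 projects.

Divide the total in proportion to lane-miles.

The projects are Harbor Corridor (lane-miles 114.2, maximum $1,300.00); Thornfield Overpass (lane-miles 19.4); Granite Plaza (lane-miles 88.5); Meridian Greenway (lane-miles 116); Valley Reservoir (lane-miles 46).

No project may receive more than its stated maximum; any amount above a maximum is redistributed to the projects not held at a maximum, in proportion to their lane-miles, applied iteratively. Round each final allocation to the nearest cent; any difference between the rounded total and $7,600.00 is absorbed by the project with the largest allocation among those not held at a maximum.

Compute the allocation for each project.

Harbor Corridor: $1,300.00 | Thornfield Overpass: $452.83 | Granite Plaza: $2,065.77 | Meridian Greenway: $2,707.67 | Valley Reservoir: $1,073.73

Sum of lane-miles: 384.1.
Unconstrained shares: Harbor Corridor 2,259.6199; Thornfield Overpass 383.8584; Granite Plaza 1,751.1065; Meridian Greenway 2,295.2356; Valley Reservoir 910.1796.
Held at cap: Harbor Corridor ($1,300.00); balance $6,300.00 reallocated over remaining lane-miles 269.9.
Redistributed shares: Thornfield Overpass 452.8344 → $452.83; Granite Plaza 2,065.7651 → $2,065.77; Meridian Greenway 2,707.6695 → $2,707.67; Valley Reservoir 1,073.7310 → $1,073.73.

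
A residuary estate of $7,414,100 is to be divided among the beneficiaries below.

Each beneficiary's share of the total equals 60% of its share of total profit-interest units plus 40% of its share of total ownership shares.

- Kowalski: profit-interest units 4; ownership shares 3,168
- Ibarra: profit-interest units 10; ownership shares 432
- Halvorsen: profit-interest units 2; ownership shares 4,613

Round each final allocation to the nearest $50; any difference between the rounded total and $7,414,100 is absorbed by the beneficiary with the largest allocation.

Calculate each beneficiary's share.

Totals — profit-interest units 16, ownership shares 8,213.
Combined weights (60% profit-interest units + 40% ownership shares): Kowalski 0.3043; Ibarra 0.3960; Halvorsen 0.2997.
Pro-rata amounts: Kowalski 2,256,051.14; Ibarra 2,936,278.79; Halvorsen 2,221,770.07.
Rounded to nearest $50: Kowalski $2,256,050; Ibarra $2,936,300; Halvorsen $2,221,750. Sum = $7,414,100.
No rounding difference to absorb.

Kowalski: $2,256,050 | Ibarra: $2,936,300 | Halvorsen: $2,221,750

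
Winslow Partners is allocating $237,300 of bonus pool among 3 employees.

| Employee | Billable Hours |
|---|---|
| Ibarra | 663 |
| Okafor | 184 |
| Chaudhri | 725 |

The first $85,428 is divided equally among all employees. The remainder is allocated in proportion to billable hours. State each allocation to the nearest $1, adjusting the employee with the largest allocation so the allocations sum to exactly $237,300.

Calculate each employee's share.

First tranche $85,428 split equally: $28,476 each.
Remainder $151,872 by billable hours (total 1,572): Ibarra 64,052.89 → $64,053; Okafor 17,776.37 → $17,776; Chaudhri 70,042.75 → $70,043.
Totals: Ibarra $28,476 + $64,053 = $92,529; Okafor $28,476 + $17,776 = $46,252; Chaudhri $28,476 + $70,043 = $98,519.

Ibarra: $92,529 · Okafor: $46,252 · Chaudhri: $98,519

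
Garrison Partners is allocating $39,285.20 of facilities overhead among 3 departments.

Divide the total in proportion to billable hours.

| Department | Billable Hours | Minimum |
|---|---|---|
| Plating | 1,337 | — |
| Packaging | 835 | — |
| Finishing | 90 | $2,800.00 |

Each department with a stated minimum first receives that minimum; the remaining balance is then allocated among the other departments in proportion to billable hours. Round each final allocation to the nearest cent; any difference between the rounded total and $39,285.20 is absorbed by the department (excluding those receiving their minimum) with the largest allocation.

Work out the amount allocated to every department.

Guaranteed amounts: Finishing $2,800.00. Balance $36,485.20.
Balance split over remaining billable hours 2,172: Plating 22,458.8915 → $22,458.89; Packaging 14,026.3085 → $14,026.31.

Plating: $22,458.89 | Packaging: $14,026.31 | Finishing: $2,800.00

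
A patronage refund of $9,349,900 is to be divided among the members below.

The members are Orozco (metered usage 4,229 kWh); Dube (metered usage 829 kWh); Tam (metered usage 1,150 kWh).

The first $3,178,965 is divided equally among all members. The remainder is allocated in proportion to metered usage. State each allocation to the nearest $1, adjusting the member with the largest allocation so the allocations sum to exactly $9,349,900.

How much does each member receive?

Equal tier: $3,178,965 ÷ 3 = $1,059,655 apiece.
Remainder $6,170,935 by metered usage (total 6,208): Orozco 4,203,750.66 → $4,203,751; Dube 824,050.44 → $824,050; Tam 1,143,133.90 → $1,143,134.
Totals: Orozco $1,059,655 + $4,203,751 = $5,263,406; Dube $1,059,655 + $824,050 = $1,883,705; Tam $1,059,655 + $1,143,134 = $2,202,789.

Orozco: $5,263,406 | Dube: $1,883,705 | Tam: $2,202,789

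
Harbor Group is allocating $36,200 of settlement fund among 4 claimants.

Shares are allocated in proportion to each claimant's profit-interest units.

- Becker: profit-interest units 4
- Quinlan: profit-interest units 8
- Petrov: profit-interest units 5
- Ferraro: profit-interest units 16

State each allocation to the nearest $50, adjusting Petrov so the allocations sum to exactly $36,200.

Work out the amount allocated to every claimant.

Becker: $4,400 · Quinlan: $8,800 · Petrov: $5,450 · Ferraro: $17,550

Sum of profit-interest units: 33.
Raw shares: Becker 4/33 × $36,200 = 4,387.88; Quinlan 8/33 × $36,200 = 8,775.76; Petrov 5/33 × $36,200 = 5,484.85; Ferraro 16/33 × $36,200 = 17,551.52.
After rounding ($50): Becker $4,400; Quinlan $8,800; Petrov $5,500; Ferraro $17,550. Sum = $36,250.
Difference $36,200 − $36,250 = −$50 applied to Petrov: Petrov becomes $5,450.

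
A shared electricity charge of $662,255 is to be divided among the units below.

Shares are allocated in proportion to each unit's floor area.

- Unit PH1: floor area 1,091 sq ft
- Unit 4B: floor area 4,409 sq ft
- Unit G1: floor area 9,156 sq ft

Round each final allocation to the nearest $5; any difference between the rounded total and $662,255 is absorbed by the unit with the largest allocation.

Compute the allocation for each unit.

Unit PH1: $49,300 | Unit 4B: $199,230 | Unit G1: $413,725

Combined floor area = 14,656.
Unrounded shares: Unit PH1 1,091/14,656 × $662,255 = 49,298.59; Unit 4B 4,409/14,656 × $662,255 = 199,227.78; Unit G1 9,156/14,656 × $662,255 = 413,728.63.
At nearest $5: Unit PH1 $49,300; Unit 4B $199,230; Unit G1 $413,730. Sum = $662,260.
Difference $662,255 − $662,260 = −$5 applied to largest allocation (Unit G1): Unit G1 becomes $413,725.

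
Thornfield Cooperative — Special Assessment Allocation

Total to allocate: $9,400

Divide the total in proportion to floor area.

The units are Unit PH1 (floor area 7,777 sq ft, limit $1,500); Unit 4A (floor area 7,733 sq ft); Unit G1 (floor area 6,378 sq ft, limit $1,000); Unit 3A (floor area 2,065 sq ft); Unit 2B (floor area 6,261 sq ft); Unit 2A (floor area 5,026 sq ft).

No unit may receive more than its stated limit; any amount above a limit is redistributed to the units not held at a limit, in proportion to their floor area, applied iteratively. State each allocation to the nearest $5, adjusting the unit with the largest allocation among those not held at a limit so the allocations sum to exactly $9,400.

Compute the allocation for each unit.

Floor area total: 35,240.
Proportional shares (ignoring caps): Unit PH1 2,074.46; Unit 4A 2,062.72; Unit G1 1,701.28; Unit 3A 550.82; Unit 2B 1,670.07; Unit 2A 1,340.65.
Cap binds for Unit PH1 ($1,500), Unit G1 ($1,000); residual $6,900 reallocated over remaining floor area 21,085.
Remaining shares: Unit 4A 2,530.60 → $2,530; Unit 3A 675.76 → $675; Unit 2B 2,048.89 → $2,050; Unit 2A 1,644.74 → $1,645.

Unit PH1: $1,500 · Unit 4A: $2,530 · Unit G1: $1,000 · Unit 3A: $675 · Unit 2B: $2,050 · Unit 2A: $1,645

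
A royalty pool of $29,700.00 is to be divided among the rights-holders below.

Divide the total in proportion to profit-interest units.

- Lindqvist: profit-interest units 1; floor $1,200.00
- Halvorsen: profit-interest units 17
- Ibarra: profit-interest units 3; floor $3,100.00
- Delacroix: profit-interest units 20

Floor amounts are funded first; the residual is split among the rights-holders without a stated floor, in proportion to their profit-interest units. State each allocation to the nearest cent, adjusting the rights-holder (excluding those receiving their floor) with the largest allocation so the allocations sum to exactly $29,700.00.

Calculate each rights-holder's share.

Guaranteed amounts: Lindqvist $1,200.00; Ibarra $3,100.00. Balance $25,400.00.
Balance split over remaining profit-interest units 37: Halvorsen 11,670.2703 → $11,670.27; Delacroix 13,729.7297 → $13,729.73.

Lindqvist: $1,200.00; Halvorsen: $11,670.27; Ibarra: $3,100.00; Delacroix: $13,729.73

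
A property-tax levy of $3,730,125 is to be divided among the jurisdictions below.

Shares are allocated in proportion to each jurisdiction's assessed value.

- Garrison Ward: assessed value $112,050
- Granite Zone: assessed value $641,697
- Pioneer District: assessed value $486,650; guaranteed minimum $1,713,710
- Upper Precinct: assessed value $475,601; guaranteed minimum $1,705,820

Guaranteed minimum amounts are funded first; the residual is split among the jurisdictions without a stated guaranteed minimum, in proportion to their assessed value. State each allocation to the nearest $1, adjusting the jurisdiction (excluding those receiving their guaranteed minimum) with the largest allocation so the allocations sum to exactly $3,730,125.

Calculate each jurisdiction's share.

Minimums first: Pioneer District $1,713,710; Upper Precinct $1,705,820. Remaining pool $310,595.
Remaining pool split over remaining assessed value 753,747: Garrison Ward 46,172.22 → $46,172; Granite Zone 264,422.78 → $264,423.

Garrison Ward: $46,172; Granite Zone: $264,423; Pioneer District: $1,713,710; Upper Precinct: $1,705,820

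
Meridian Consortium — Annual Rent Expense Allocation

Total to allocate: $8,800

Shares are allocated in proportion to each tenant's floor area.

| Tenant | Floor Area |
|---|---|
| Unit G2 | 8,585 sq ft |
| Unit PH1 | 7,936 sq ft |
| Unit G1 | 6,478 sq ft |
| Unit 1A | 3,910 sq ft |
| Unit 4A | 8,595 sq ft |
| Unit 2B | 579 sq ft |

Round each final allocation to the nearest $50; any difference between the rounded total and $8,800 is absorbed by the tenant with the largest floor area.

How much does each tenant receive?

Unit G2: $2,100 | Unit PH1: $1,950 | Unit G1: $1,600 | Unit 1A: $950 | Unit 4A: $2,050 | Unit 2B: $150

Floor area total: 8,585 + 7,936 + 6,478 + 3,910 + 8,595 + 579 = 36,083.
Raw shares: Unit G2 2,093.73; Unit PH1 1,935.45; Unit G1 1,579.87; Unit 1A 953.58; Unit 4A 2,096.17; Unit 2B 141.21.
Rounded to nearest $50: Unit G2 $2,100; Unit PH1 $1,950; Unit G1 $1,600; Unit 1A $950; Unit 4A $2,100; Unit 2B $150. Sum = $8,850.
Difference $8,800 − $8,850 = −$50 applied to largest floor area (Unit 4A): Unit 4A becomes $2,050.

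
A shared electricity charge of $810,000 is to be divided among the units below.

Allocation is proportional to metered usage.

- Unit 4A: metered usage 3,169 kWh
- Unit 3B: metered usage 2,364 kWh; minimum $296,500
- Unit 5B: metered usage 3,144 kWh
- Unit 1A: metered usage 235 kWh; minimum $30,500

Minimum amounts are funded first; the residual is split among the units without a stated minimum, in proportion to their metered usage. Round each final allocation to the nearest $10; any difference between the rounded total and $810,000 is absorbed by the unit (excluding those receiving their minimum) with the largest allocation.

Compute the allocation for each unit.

Unit 4A: $242,460 · Unit 3B: $296,500 · Unit 5B: $240,540 · Unit 1A: $30,500

Minimums first: Unit 3B $296,500; Unit 1A $30,500. Remaining pool $483,000.
Remaining pool split over remaining metered usage 6,313: Unit 4A 242,456.36 → $242,460; Unit 5B 240,543.64 → $240,540.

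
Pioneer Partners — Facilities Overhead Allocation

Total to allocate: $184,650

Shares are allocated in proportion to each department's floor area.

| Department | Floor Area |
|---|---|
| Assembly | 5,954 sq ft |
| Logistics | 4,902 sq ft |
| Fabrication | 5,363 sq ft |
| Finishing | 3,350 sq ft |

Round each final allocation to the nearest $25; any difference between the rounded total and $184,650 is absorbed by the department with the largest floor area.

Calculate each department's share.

Assembly: $56,200 | Logistics: $46,250 | Fabrication: $50,600 | Finishing: $31,600

Combined floor area = 19,569.
Proportional shares: Assembly 5,954/19,569 × $184,650 = 56,181.01; Logistics 4,902/19,569 × $184,650 = 46,254.50; Fabrication 5,363/19,569 × $184,650 = 50,604.42; Finishing 3,350/19,569 × $184,650 = 31,610.07.
At nearest $25: Assembly $56,175; Logistics $46,250; Fabrication $50,600; Finishing $31,600. Sum = $184,625.
Difference $184,650 − $184,625 = +$25 applied to largest floor area (Assembly): Assembly becomes $56,200.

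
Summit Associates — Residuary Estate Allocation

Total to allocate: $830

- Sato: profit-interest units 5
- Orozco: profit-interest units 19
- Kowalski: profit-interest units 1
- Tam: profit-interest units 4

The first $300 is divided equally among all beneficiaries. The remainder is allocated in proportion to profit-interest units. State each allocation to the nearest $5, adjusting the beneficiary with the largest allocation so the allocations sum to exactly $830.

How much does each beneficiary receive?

Equal tier: $300 ÷ 4 = $75 apiece.
Remainder $530 by profit-interest units (total 29): Sato 91.38 → $90; Orozco 347.24 → $345; Kowalski 18.28 → $20; Tam 73.10 → $75.
Totals: Sato $75 + $90 = $165; Orozco $75 + $345 = $420; Kowalski $75 + $20 = $95; Tam $75 + $75 = $150.

Sato: $165; Orozco: $420; Kowalski: $95; Tam: $150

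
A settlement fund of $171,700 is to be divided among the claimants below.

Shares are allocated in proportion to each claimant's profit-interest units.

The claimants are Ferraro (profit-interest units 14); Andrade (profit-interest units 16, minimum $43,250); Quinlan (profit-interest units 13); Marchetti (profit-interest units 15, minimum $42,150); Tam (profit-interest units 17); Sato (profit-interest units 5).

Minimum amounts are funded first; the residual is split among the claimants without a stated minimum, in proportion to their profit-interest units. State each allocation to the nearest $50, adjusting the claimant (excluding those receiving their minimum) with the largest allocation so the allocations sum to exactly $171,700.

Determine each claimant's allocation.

Ferraro: $24,650 · Andrade: $43,250 · Quinlan: $22,900 · Marchetti: $42,150 · Tam: $29,950 · Sato: $8,800

Minimums first: Andrade $43,250; Marchetti $42,150. Residual $86,300.
Residual split over remaining profit-interest units 49: Ferraro 24,657.14 → $24,650; Quinlan 22,895.92 → $22,900; Tam 29,940.82 → $29,950; Sato 8,806.12 → $8,800.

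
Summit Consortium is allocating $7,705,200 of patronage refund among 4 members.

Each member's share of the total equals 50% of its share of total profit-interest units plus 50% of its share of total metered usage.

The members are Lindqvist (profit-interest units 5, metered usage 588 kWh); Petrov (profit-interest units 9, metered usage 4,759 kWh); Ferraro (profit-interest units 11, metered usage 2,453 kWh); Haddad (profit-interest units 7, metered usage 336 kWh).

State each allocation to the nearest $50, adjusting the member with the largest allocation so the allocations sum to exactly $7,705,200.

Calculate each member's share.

Lindqvist: $880,400 · Petrov: $3,337,050 · Ferraro: $2,485,900 · Haddad: $1,001,850

Profit-interest units total 32; metered usage total 8,136.
Combined weights (50% profit-interest units + 50% metered usage): Lindqvist 0.1143; Petrov 0.4331; Ferraro 0.3226; Haddad 0.1300.
Raw shares: Lindqvist 880,401.49; Petrov 3,337,049.58; Ferraro 2,485,888.26; Haddad 1,001,860.67.
After rounding ($50): Lindqvist $880,400; Petrov $3,337,050; Ferraro $2,485,900; Haddad $1,001,850. Sum = $7,705,200.
Sum already equals the total — no adjustment.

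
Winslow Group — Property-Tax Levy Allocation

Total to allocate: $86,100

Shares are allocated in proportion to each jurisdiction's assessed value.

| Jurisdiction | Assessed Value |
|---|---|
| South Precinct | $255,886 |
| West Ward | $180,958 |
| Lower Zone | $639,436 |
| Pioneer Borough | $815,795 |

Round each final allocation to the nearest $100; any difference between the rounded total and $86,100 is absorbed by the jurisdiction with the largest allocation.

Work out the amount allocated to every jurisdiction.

South Precinct: $11,600 | West Ward: $8,200 | Lower Zone: $29,100 | Pioneer Borough: $37,200

Combined assessed value = 1,892,075.
Proportional shares: South Precinct 255,886/1,892,075 × $86,100 = 11,644.24; West Ward 180,958/1,892,075 × $86,100 = 8,234.60; Lower Zone 639,436/1,892,075 × $86,100 = 29,097.92; Pioneer Borough 815,795/1,892,075 × $86,100 = 37,123.24.
At nearest $100: South Precinct $11,600; West Ward $8,200; Lower Zone $29,100; Pioneer Borough $37,100. Sum = $86,000.
Difference $86,100 − $86,000 = +$100 applied to largest allocation (Pioneer Borough): Pioneer Borough becomes $37,200.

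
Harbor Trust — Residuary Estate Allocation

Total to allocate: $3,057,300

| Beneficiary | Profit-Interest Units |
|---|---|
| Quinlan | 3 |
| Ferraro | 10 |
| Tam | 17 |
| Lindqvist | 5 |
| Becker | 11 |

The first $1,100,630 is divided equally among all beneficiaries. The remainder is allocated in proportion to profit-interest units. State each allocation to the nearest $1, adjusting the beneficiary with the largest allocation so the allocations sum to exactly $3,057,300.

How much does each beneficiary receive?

Quinlan: $347,735 · Ferraro: $645,489 · Tam: $943,243 · Lindqvist: $432,808 · Becker: $688,025

First tranche $1,100,630 split equally: $220,126 each.
Remainder $1,956,670 by profit-interest units (total 46): Quinlan 127,608.91 → $127,609; Ferraro 425,363.04 → $425,363; Tam 723,117.17 → $723,117; Lindqvist 212,681.52 → $212,682; Becker 467,899.35 → $467,899.
Totals: Quinlan $220,126 + $127,609 = $347,735; Ferraro $220,126 + $425,363 = $645,489; Tam $220,126 + $723,117 = $943,243; Lindqvist $220,126 + $212,682 = $432,808; Becker $220,126 + $467,899 = $688,025.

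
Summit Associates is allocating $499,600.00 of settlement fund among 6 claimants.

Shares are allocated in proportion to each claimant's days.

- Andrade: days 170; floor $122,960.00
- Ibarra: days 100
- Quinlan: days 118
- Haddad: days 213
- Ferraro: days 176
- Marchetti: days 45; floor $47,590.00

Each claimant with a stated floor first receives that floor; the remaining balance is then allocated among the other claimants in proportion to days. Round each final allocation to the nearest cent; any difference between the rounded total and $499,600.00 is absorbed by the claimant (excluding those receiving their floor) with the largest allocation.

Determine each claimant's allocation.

Fund the minimums — Andrade $122,960.00; Marchetti $47,590.00. Balance $329,050.00.
Balance split over remaining days 607: Ibarra 54,209.2257 → $54,209.23; Quinlan 63,966.8863 → $63,966.89; Haddad 115,465.6507 → $115,465.65; Ferraro 95,408.2372 → $95,408.24.
Rounding difference −$0.01 applied to Haddad → $115,465.64.

Andrade: $122,960.00 · Ibarra: $54,209.23 · Quinlan: $63,966.89 · Haddad: $115,465.64 · Ferraro: $95,408.24 · Marchetti: $47,590.00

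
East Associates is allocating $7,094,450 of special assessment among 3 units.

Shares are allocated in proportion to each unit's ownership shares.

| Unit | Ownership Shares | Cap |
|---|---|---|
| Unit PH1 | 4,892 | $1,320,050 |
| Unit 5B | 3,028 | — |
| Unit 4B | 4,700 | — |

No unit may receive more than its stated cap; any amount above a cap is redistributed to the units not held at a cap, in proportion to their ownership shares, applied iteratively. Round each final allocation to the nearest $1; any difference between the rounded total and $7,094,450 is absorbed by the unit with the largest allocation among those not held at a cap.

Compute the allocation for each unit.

Ownership shares total: 12,620.
Pro-rata shares before constraints: Unit PH1 2,750,083.15; Unit 5B 1,702,218.27; Unit 4B 2,642,148.57.
Cap binds for Unit PH1 ($1,320,050); residual $5,774,400 reallocated over remaining ownership shares 7,728.
Redistributed shares: Unit 5B 2,262,536.65 → $2,262,537; Unit 4B 3,511,863.35 → $3,511,863.

Unit PH1: $1,320,050; Unit 5B: $2,262,537; Unit 4B: $3,511,863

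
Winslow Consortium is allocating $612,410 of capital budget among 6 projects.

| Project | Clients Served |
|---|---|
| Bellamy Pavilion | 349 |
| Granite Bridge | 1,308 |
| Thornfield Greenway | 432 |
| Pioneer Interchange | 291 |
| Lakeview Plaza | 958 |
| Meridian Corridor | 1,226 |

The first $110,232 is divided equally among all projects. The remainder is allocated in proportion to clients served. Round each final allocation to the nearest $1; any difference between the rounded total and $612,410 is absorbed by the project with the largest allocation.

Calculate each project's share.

$110,232 shared equally gives $18,372 per project.
Remainder $502,178 by clients served (total 4,564): Bellamy Pavilion 38,400.55 → $38,401; Granite Bridge 143,919.55 → $143,920; Thornfield Greenway 47,533.06 → $47,533; Pioneer Interchange 32,018.80 → $32,019; Lakeview Plaza 105,408.97 → $105,409; Meridian Corridor 134,897.07 → $134,897.
Rounding difference −$1 on remainder applied to Granite Bridge.
Totals: Bellamy Pavilion $18,372 + $38,401 = $56,773; Granite Bridge $18,372 + $143,919 = $162,291; Thornfield Greenway $18,372 + $47,533 = $65,905; Pioneer Interchange $18,372 + $32,019 = $50,391; Lakeview Plaza $18,372 + $105,409 = $123,781; Meridian Corridor $18,372 + $134,897 = $153,269.

Bellamy Pavilion: $56,773; Granite Bridge: $162,291; Thornfield Greenway: $65,905; Pioneer Interchange: $50,391; Lakeview Plaza: $123,781; Meridian Corridor: $153,269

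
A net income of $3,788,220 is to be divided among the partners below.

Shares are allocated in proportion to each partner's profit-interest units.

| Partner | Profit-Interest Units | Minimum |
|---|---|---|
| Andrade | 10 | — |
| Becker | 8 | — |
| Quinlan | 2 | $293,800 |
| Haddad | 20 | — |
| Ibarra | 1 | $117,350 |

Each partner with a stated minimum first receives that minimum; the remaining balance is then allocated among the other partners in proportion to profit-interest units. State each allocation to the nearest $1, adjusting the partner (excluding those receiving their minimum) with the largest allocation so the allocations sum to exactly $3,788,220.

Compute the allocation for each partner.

Andrade: $888,703 | Becker: $710,962 | Quinlan: $293,800 | Haddad: $1,777,405 | Ibarra: $117,350

Guaranteed amounts: Quinlan $293,800; Ibarra $117,350. Residual $3,377,070.
Residual split over remaining profit-interest units 38: Andrade 888,702.63 → $888,703; Becker 710,962.11 → $710,962; Haddad 1,777,405.26 → $1,777,405.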